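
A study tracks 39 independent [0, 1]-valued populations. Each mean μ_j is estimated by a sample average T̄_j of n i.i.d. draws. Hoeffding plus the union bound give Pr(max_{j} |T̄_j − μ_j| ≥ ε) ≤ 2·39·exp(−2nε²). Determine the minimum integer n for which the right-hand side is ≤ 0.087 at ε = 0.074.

Need 2·39·exp(−2nε²) ≤ 0.087, i.e. exp(−2nε²) ≤ 0.087/78.
So 2nε² ≥ ln(78/0.087) = 6.798556.
Hence n ≥ 6.798556/(2·0.074²) = 620.759.
The smallest integer n is 621.

621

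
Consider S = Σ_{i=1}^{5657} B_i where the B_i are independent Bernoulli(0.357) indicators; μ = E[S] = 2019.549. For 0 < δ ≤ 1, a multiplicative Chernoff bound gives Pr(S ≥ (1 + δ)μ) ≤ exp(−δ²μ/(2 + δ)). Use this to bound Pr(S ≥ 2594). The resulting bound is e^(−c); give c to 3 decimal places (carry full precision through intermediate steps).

Write 2594 = (1 + δ)μ, so δ = 2594/2019.549 − 1 = 0.2844452…
Then the exponent is δ²μ/(2 + δ) = (2594 − μ)² / (μ·(2 + δ)) = 71.527137.

71.527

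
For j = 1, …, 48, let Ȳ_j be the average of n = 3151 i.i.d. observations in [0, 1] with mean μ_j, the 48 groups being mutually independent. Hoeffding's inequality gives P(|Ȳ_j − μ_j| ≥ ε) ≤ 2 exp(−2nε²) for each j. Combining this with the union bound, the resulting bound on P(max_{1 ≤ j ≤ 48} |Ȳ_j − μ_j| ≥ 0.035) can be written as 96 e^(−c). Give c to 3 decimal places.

Union bound over the 48 events: P(max_{1 ≤ j ≤ 48} |Ȳ_j − μ_j| ≥ 0.035) ≤ 48·2·exp(−2nε²) = 96 exp(−2·3151·0.035²).
So c = 2·3151·0.035² = 7.7199.

7.720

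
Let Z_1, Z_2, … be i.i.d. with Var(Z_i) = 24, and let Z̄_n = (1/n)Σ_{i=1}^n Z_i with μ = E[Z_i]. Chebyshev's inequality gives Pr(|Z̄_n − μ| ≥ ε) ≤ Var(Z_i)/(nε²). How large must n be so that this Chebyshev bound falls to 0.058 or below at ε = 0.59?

1189

Require 24/(n·0.59²) ≤ 0.058, i.e. n ≥ 24/(0.058·0.59²) = 1188.719.
The smallest integer n is 1189.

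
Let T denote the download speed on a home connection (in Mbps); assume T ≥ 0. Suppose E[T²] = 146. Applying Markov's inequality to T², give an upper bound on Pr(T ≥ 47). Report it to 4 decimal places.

0.0661

Since T ≥ 0, the event {T ≥ 47} is the same as {T² ≥ 2209}.
Markov's inequality applied to T² gives Pr(T² ≥ 2209) ≤ E[T²]/2209 = 146/2209 = 0.0661.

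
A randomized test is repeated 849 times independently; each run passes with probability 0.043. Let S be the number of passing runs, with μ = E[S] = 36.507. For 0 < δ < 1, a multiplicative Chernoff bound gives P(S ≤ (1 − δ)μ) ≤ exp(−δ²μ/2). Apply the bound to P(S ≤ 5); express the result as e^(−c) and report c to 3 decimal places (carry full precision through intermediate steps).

Write 5 = (1 − δ)μ, so δ = 1 − 5/36.507 = 0.86304…
Then the exponent is δ²μ/2 = (μ − 5)²/(2μ) = 13.595900.

13.596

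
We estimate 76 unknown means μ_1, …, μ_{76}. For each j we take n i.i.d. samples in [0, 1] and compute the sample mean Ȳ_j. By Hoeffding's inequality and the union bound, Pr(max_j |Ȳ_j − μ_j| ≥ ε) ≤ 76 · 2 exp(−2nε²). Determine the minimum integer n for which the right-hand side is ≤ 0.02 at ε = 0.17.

Need 2·76·exp(−2nε²) ≤ 0.02, i.e. exp(−2nε²) ≤ 0.02/152.
So 2nε² ≥ ln(152/0.02) = 8.935904.
Hence n ≥ 8.935904/(2·0.17²) = 154.600.
The smallest integer n is 155.

155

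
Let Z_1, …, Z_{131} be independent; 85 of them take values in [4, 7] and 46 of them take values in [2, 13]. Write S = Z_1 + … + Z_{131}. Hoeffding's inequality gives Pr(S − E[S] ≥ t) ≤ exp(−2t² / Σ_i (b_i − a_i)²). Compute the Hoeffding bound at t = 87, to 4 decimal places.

0.0915

Σ(b_i − a_i)² = 85·3² + 46·11² = 6331.
Exponent = 2·87² / 6331 = 2.39109.
Bound = exp(−2.39109) = 0.09153.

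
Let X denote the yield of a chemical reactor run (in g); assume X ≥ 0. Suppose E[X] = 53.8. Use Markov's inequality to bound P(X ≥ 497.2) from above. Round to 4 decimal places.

0.1082

Markov's inequality: for a non-negative random variable, P(X ≥ a) ≤ E[X]/a.
Here E[X] = 53.8 and a = 497.2, so the bound is 53.8/497.2 = 0.1082.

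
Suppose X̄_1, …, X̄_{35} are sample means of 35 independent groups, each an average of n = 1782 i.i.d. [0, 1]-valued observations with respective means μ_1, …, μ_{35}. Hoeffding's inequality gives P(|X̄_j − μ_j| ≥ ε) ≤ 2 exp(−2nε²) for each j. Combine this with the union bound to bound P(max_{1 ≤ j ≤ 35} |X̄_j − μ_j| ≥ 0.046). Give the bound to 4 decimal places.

0.0371

Per-experiment Hoeffding bound: 2·exp(−2·1782·0.046²) = 2·exp(−7.54142) = 0.0010613.
Union bound over 35 events: 35·0.0010613 = 0.03714.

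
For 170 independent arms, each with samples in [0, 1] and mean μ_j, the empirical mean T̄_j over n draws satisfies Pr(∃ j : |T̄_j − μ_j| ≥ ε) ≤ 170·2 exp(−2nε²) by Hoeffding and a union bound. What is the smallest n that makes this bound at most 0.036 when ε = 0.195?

Need 2·170·exp(−2nε²) ≤ 0.036, i.e. exp(−2nε²) ≤ 0.036/340.
So 2nε² ≥ ln(340/0.036) = 9.153182.
Hence n ≥ 9.153182/(2·0.195²) = 120.357.
The smallest integer n is 121.

121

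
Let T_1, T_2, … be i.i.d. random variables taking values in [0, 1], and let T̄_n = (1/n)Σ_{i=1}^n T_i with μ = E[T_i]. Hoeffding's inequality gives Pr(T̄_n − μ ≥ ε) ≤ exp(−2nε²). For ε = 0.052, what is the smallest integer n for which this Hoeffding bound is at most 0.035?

Require exp(−2nε²) ≤ 0.035, i.e. 2nε² ≥ ln(1/0.035) = 3.352407.
So n ≥ 3.352407 / (2·0.052²) = 619.898.
The smallest integer n is 620.

620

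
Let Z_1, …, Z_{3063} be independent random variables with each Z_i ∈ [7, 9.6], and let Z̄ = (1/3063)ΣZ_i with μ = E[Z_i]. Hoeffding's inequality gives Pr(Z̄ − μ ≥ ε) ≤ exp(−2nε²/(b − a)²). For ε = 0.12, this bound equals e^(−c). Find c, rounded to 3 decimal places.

c = 2nε²/(b − a)² = 2·3063·0.12² / 2.6² = 13.0495.

13.049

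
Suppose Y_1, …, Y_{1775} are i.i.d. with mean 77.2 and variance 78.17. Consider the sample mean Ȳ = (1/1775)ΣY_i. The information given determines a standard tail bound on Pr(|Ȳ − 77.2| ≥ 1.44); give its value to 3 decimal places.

With mean and variance of each term known, Chebyshev's inequality bounds the deviation of the sum (or sample mean).
Var(Ȳ) = Var(Y_i)/n = 78.17/1775 = 0.044039.
Chebyshev: Pr(|Ȳ − 77.2| ≥ 1.44) ≤ Var(Ȳ)/(1.44)² = 78.17/(1775·1.44²) = 0.0212.

0.021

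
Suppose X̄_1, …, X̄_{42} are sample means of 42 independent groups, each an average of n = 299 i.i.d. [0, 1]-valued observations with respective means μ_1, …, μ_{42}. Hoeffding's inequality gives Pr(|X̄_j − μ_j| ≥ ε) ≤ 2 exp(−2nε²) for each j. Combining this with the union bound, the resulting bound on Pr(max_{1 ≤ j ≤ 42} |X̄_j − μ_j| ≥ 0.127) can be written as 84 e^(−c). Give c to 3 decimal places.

9.645

Union bound over the 42 events: Pr(max_{1 ≤ j ≤ 42} |X̄_j − μ_j| ≥ 0.127) ≤ 42·2·exp(−2nε²) = 84 exp(−2·299·0.127²).
So c = 2·299·0.127² = 9.6451.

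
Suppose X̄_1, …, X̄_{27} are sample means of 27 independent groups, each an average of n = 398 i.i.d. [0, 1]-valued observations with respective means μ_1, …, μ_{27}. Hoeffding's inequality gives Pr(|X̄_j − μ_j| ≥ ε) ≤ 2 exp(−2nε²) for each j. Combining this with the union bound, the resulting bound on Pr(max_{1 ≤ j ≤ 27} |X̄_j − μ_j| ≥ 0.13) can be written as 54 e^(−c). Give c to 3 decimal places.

Union bound over the 27 events: Pr(max_{1 ≤ j ≤ 27} |X̄_j − μ_j| ≥ 0.13) ≤ 27·2·exp(−2nε²) = 54 exp(−2·398·0.13²).
So c = 2·398·0.13² = 13.4524.

13.452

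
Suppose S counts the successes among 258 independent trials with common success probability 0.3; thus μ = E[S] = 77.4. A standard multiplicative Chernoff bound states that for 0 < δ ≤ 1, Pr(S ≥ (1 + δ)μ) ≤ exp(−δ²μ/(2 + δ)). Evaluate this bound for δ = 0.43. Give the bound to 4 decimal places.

Exponent = δ²μ/(2 + δ) = 0.43²·77.4/2.43 = 5.8894.
Bound = exp(−5.8894) = 0.00277.

0.0028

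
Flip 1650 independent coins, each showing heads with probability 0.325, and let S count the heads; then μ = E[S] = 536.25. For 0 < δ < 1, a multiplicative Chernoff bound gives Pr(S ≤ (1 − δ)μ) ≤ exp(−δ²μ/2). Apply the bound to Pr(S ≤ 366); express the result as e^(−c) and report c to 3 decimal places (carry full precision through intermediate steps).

Write 366 = (1 − δ)μ, so δ = 1 − 366/536.25 = 0.3174825…
Then the exponent is δ²μ/2 = (μ − 366)²/(2μ) = 27.025699.

27.026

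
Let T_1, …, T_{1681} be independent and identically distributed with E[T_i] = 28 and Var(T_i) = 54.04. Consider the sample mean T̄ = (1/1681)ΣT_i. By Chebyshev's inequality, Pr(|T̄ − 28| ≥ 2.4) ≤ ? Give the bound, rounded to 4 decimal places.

0.0056

Var(T̄) = Var(T_i)/n = 54.04/1681 = 0.032148.
Chebyshev: Pr(|T̄ − 28| ≥ 2.4) ≤ Var(T̄)/(2.4)² = 54.04/(1681·2.4²) = 0.0056.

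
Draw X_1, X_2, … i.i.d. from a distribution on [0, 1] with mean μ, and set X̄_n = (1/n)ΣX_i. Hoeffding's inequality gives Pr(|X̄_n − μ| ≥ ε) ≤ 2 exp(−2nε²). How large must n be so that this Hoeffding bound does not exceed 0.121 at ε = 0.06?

390

Require 2·exp(−2nε²) ≤ 0.121, i.e. 2nε² ≥ ln(2/0.121) = 2.805112.
So n ≥ 2.805112 / (2·0.06²) = 389.599.
The smallest integer n is 390.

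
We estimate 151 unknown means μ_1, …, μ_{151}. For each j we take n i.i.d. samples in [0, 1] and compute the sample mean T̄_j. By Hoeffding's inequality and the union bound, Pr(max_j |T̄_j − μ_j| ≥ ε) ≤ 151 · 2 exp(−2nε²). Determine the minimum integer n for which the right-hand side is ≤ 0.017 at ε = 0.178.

155

Need 2·151·exp(−2nε²) ≤ 0.017, i.e. exp(−2nε²) ≤ 0.017/302.
So 2nε² ≥ ln(302/0.017) = 9.784969.
Hence n ≥ 9.784969/(2·0.178²) = 154.415.
The smallest integer n is 155.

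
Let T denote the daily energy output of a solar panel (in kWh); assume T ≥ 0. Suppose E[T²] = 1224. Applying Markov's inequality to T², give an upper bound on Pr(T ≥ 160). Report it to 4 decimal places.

0.0478

Since T ≥ 0, the event {T ≥ 160} is the same as {T² ≥ 25600}.
Markov's inequality applied to T² gives Pr(T² ≥ 25600) ≤ E[T²]/25600 = 1224/25600 = 0.0478.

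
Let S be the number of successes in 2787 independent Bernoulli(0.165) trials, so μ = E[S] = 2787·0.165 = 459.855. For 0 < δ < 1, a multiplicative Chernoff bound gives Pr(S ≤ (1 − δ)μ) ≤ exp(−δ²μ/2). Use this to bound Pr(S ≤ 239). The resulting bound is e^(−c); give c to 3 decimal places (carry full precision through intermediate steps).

Write 239 = (1 − δ)μ, so δ = 1 − 239/459.855 = 0.480271…
Then the exponent is δ²μ/2 = (μ − 239)²/(2μ) = 53.035121.

53.035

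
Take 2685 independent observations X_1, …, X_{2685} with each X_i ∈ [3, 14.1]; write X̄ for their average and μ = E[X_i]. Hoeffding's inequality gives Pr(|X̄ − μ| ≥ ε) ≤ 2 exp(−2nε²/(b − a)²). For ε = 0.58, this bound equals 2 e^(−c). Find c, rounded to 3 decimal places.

c = 2nε²/(b − a)² = 2·2685·0.58² / 11.1² = 14.6617.

14.662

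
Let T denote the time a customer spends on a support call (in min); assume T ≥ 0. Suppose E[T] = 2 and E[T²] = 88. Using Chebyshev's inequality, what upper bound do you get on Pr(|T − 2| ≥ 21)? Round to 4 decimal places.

Var(T) = E[T²] − (E[T])² = 88 − 4 = 84.
Chebyshev's inequality: Pr(|T − μ| ≥ t) ≤ Var(T)/t² = 84/441 = 0.1905.

0.1905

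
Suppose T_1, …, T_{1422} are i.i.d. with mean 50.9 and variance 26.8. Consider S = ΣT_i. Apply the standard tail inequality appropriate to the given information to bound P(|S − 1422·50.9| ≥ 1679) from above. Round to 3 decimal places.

With mean and variance of each term known, Chebyshev's inequality bounds the deviation of the sum (or sample mean).
Var(S) = n·Var(T_i) = 1422·26.8 = 38109.6.
Chebyshev: P(|S − 1422·50.9| ≥ 1679) ≤ Var(S)/1679² = 38109.6/2819041 = 0.0135.

0.014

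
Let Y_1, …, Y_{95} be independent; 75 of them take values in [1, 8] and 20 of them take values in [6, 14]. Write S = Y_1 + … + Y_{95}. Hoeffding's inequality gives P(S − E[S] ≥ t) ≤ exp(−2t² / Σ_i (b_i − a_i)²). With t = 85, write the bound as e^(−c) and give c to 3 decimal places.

2.916

Σ(b_i − a_i)² = 75·7² + 20·8² = 4955.
c = 2t² / 4955 = 2·85² / 4955 = 2.9162.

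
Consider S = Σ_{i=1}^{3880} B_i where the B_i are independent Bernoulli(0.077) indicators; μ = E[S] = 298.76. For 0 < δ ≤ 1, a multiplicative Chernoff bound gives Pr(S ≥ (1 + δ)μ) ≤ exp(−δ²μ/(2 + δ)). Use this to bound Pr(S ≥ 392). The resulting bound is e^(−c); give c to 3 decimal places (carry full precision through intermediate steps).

Write 392 = (1 + δ)μ, so δ = 392/298.76 − 1 = 0.31209…
Then the exponent is δ²μ/(2 + δ) = (392 − μ)² / (μ·(2 + δ)) = 12.585699.

12.586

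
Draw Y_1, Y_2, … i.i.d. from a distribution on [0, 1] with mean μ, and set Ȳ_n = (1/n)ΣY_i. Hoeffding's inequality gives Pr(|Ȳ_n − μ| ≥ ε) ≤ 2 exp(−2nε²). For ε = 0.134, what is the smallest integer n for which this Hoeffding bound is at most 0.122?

78

Require 2·exp(−2nε²) ≤ 0.122, i.e. 2nε² ≥ ln(2/0.122) = 2.796881.
So n ≥ 2.796881 / (2·0.134²) = 77.882.
The smallest integer n is 78.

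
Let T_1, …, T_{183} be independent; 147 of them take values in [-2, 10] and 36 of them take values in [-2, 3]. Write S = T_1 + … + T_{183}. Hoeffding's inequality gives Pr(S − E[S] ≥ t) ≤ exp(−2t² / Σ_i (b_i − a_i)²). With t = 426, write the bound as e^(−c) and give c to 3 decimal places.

16.447

Σ(b_i − a_i)² = 147·12² + 36·5² = 22068.
c = 2t² / 22068 = 2·426² / 22068 = 16.4470.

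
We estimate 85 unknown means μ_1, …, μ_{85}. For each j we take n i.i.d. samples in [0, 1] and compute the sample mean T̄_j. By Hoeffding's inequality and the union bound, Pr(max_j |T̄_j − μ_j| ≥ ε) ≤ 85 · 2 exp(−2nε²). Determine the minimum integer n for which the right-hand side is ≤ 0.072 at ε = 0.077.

655

Need 2·85·exp(−2nε²) ≤ 0.072, i.e. exp(−2nε²) ≤ 0.072/170.
So 2nε² ≥ ln(170/0.072) = 7.766888.
Hence n ≥ 7.766888/(2·0.077²) = 654.991.
The smallest integer n is 655.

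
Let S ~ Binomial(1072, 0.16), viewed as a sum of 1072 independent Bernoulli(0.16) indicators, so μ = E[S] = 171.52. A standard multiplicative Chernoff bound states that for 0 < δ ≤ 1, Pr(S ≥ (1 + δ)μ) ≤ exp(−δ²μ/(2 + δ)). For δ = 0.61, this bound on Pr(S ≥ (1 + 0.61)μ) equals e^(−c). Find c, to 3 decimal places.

c = δ²μ/(2 + δ) = 0.61²·171.52/(2 + 0.61) = 24.4531.

24.453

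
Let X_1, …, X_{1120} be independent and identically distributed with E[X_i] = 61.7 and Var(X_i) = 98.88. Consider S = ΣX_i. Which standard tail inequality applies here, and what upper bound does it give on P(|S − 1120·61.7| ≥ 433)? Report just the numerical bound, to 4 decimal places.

0.5907

With mean and variance of each term known, Chebyshev's inequality bounds the deviation of the sum (or sample mean).
Var(S) = n·Var(X_i) = 1120·98.88 = 110745.6.
Chebyshev: P(|S − 1120·61.7| ≥ 433) ≤ Var(S)/433² = 110745.6/187489 = 0.5907.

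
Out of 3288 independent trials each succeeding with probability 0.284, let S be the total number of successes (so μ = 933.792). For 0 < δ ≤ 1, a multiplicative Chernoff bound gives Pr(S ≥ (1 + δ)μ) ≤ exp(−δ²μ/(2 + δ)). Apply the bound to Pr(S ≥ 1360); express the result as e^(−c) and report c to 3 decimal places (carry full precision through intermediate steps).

Write 1360 = (1 + δ)μ, so δ = 1360/933.792 − 1 = 0.4564271…
Then the exponent is δ²μ/(2 + δ) = (1360 − μ)² / (μ·(2 + δ)) = 79.193431.

79.193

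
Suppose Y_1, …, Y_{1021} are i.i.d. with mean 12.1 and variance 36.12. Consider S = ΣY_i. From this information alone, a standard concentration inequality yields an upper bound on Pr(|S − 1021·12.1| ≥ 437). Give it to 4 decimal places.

With mean and variance of each term known, Chebyshev's inequality bounds the deviation of the sum (or sample mean).
Var(S) = n·Var(Y_i) = 1021·36.12 = 36878.52.
Chebyshev: Pr(|S − 1021·12.1| ≥ 437) ≤ Var(S)/437² = 36878.52/190969 = 0.1931.

0.1931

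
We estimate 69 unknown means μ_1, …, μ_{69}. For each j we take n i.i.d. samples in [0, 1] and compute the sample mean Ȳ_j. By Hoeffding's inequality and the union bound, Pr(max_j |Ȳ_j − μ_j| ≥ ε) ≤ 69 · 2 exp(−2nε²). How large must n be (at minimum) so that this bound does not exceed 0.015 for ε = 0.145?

218

Need 2·69·exp(−2nε²) ≤ 0.015, i.e. exp(−2nε²) ≤ 0.015/138.
So 2nε² ≥ ln(138/0.015) = 9.126959.
Hence n ≥ 9.126959/(2·0.145²) = 217.050.
The smallest integer n is 218.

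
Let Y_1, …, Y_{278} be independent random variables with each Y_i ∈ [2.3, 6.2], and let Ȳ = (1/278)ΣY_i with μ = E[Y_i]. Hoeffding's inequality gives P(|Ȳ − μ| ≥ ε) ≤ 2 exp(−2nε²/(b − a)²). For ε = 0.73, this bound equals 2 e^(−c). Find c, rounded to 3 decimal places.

c = 2nε²/(b − a)² = 2·278·0.73² / 3.9² = 19.4801.

19.480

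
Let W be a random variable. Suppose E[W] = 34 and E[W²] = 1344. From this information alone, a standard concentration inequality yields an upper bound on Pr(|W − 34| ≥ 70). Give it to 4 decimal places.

The first two moments determine the variance, so Chebyshev's inequality is the sharpest standard bound available.
Var(W) = E[W²] − (E[W])² = 1344 − 1156 = 188.
Chebyshev's inequality: Pr(|W − μ| ≥ t) ≤ Var(W)/t² = 188/4900 = 0.0384.

0.0384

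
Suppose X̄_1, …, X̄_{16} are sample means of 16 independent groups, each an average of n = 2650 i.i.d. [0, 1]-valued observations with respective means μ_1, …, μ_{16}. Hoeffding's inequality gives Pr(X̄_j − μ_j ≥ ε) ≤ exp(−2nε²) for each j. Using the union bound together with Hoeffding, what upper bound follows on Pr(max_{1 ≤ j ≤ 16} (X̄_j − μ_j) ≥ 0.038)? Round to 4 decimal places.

Per-experiment Hoeffding bound: exp(−2·2650·0.038²) = exp(−7.65320) = 0.00047452.
Union bound over 16 events: 16·0.00047452 = 0.00759.

0.0076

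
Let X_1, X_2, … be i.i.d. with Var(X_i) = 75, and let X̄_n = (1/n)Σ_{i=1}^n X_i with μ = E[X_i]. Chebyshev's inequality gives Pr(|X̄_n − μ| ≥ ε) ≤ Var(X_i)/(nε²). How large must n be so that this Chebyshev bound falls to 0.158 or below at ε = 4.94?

Require 75/(n·4.94²) ≤ 0.158, i.e. n ≥ 75/(0.158·4.94²) = 19.451.
The smallest integer n is 20.

20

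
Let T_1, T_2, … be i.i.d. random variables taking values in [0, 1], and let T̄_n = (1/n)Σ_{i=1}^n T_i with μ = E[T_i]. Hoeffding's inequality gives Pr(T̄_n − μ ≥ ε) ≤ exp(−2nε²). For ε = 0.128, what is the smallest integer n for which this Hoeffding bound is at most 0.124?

Require exp(−2nε²) ≤ 0.124, i.e. 2nε² ≥ ln(1/0.124) = 2.087474.
So n ≥ 2.087474 / (2·0.128²) = 63.705.
The smallest integer n is 64.

64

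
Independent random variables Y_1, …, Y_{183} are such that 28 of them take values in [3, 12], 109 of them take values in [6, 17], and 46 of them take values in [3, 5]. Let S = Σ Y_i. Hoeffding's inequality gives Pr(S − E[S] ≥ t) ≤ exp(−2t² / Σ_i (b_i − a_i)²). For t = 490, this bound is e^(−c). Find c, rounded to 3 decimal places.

30.701

Σ(b_i − a_i)² = 28·9² + 109·11² + 46·2² = 15641.
c = 2t² / 15641 = 2·490² / 15641 = 30.7014.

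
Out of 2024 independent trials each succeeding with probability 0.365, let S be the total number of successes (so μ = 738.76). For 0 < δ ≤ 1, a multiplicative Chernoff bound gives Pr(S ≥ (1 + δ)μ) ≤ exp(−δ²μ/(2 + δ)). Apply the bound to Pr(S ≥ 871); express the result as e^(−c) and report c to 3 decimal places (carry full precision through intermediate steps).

Write 871 = (1 + δ)μ, so δ = 871/738.76 − 1 = 0.1790027…
Then the exponent is δ²μ/(2 + δ) = (871 − μ)² / (μ·(2 + δ)) = 10.863369.

10.863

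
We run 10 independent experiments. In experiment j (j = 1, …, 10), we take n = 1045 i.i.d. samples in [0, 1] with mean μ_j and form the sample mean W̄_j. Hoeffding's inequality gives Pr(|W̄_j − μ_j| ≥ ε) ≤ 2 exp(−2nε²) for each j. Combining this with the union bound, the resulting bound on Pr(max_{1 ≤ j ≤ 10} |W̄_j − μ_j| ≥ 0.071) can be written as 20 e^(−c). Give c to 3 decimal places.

10.536

Union bound over the 10 events: Pr(max_{1 ≤ j ≤ 10} |W̄_j − μ_j| ≥ 0.071) ≤ 10·2·exp(−2nε²) = 20 exp(−2·1045·0.071²).
So c = 2·1045·0.071² = 10.5357.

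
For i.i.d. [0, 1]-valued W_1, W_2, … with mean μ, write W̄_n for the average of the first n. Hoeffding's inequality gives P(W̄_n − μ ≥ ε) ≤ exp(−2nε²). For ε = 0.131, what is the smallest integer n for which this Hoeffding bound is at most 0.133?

Require exp(−2nε²) ≤ 0.133, i.e. 2nε² ≥ ln(1/0.133) = 2.017406.
So n ≥ 2.017406 / (2·0.131²) = 58.779.
The smallest integer n is 59.

59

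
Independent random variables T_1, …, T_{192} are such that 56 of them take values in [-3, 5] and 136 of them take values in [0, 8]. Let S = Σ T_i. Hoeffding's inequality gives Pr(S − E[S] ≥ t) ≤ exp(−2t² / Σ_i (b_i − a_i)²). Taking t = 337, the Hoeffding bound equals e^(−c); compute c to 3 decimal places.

Σ(b_i − a_i)² = 56·8² + 136·8² = 12288.
c = 2t² / 12288 = 2·337² / 12288 = 18.4845.

18.485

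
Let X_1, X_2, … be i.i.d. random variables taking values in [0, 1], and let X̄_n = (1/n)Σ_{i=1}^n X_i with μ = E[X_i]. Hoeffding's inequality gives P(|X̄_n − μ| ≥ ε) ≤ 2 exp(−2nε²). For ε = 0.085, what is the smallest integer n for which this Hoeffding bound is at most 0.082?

Require 2·exp(−2nε²) ≤ 0.082, i.e. 2nε² ≥ ln(2/0.082) = 3.194183.
So n ≥ 3.194183 / (2·0.085²) = 221.051.
The smallest integer n is 222.

222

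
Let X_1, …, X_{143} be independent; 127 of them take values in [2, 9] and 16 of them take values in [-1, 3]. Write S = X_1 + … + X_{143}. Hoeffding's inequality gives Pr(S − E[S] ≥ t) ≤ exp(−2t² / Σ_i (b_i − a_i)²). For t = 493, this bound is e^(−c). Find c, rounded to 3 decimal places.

Σ(b_i − a_i)² = 127·7² + 16·4² = 6479.
c = 2t² / 6479 = 2·493² / 6479 = 75.0267.

75.027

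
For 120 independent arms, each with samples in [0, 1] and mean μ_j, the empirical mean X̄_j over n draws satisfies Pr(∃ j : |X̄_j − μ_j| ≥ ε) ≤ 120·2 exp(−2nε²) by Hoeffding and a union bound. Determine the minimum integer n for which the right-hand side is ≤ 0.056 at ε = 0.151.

Need 2·120·exp(−2nε²) ≤ 0.056, i.e. exp(−2nε²) ≤ 0.056/240.
So 2nε² ≥ ln(240/0.056) = 8.363043.
Hence n ≥ 8.363043/(2·0.151²) = 183.392.
The smallest integer n is 184.

184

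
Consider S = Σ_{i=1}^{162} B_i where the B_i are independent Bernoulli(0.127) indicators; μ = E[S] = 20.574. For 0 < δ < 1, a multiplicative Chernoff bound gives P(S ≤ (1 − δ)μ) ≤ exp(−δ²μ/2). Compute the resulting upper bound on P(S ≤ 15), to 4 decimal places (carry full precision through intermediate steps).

0.4700

Write 15 = (1 − δ)μ, so δ = 1 − 15/20.574 = 0.2709245…
Then the exponent is δ²μ/2 = (μ − 15)²/(2μ) = 0.755066.
Bound = exp(−0.755066) = 0.46998.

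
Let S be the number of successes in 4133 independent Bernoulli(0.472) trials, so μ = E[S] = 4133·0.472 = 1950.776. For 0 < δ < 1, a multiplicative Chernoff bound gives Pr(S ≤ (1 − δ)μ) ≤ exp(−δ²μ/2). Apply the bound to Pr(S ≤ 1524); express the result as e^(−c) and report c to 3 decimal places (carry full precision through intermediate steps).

46.683

Write 1524 = (1 − δ)μ, so δ = 1 − 1524/1950.776 = 0.2187724…
Then the exponent is δ²μ/2 = (μ − 1524)²/(2μ) = 46.683411.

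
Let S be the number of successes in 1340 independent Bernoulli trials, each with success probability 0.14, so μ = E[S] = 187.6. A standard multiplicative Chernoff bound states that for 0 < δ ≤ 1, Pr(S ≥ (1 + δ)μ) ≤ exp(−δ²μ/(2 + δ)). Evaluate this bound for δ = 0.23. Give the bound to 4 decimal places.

0.0117

Exponent = δ²μ/(2 + δ) = 0.23²·187.6/2.23 = 4.4502.
Bound = exp(−4.4502) = 0.01168.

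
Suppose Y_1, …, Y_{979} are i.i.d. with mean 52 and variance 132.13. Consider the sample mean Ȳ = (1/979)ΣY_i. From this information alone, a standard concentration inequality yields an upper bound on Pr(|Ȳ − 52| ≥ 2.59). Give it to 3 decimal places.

0.020

With mean and variance of each term known, Chebyshev's inequality bounds the deviation of the sum (or sample mean).
Var(Ȳ) = Var(Y_i)/n = 132.13/979 = 0.13496.
Chebyshev: Pr(|Ȳ − 52| ≥ 2.59) ≤ Var(Ȳ)/(2.59)² = 132.13/(979·2.59²) = 0.0201.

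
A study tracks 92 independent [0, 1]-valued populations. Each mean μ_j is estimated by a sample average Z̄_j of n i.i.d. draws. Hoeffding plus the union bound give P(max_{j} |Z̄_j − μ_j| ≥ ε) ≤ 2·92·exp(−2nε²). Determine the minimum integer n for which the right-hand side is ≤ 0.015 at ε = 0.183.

141

Need 2·92·exp(−2nε²) ≤ 0.015, i.e. exp(−2nε²) ≤ 0.015/184.
So 2nε² ≥ ln(184/0.015) = 9.414641.
Hence n ≥ 9.414641/(2·0.183²) = 140.563.
The smallest integer n is 141.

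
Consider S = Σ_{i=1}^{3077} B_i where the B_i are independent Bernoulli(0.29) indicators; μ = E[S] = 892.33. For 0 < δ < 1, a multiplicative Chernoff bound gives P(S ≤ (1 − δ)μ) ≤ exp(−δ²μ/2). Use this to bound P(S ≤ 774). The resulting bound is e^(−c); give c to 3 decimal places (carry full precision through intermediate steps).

Write 774 = (1 − δ)μ, so δ = 1 − 774/892.33 = 0.1326079…
Then the exponent is δ²μ/2 = (μ − 774)²/(2μ) = 7.845746.

7.846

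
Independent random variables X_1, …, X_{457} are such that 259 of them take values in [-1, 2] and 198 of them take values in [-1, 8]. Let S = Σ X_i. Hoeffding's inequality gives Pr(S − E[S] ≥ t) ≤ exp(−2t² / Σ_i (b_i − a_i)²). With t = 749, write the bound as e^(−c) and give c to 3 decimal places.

Σ(b_i − a_i)² = 259·3² + 198·9² = 18369.
c = 2t² / 18369 = 2·749² / 18369 = 61.0813.

61.081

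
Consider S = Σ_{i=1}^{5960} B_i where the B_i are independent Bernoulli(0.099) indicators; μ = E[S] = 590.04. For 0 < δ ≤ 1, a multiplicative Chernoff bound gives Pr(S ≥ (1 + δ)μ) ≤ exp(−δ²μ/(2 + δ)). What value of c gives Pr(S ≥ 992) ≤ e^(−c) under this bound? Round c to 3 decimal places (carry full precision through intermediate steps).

Write 992 = (1 + δ)μ, so δ = 992/590.04 − 1 = 0.6812419…
Then the exponent is δ²μ/(2 + δ) = (992 − μ)² / (μ·(2 + δ)) = 102.128797.

102.129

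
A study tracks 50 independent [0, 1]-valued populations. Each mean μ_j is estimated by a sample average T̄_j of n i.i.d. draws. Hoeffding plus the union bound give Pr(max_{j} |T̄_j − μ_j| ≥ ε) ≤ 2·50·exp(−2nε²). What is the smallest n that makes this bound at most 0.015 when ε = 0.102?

Need 2·50·exp(−2nε²) ≤ 0.015, i.e. exp(−2nε²) ≤ 0.015/100.
So 2nε² ≥ ln(100/0.015) = 8.804875.
Hence n ≥ 8.804875/(2·0.102²) = 423.149.
The smallest integer n is 424.

424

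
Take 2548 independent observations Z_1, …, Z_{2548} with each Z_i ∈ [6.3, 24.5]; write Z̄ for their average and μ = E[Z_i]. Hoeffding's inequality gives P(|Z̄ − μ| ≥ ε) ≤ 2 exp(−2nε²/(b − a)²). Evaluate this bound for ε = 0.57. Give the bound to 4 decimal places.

Exponent: 2nε²/(b − a)² = 2·2548·0.57² / 18.2² = 4.99846.
Bound = 2·exp(−4.99846) = 0.01350.

0.0135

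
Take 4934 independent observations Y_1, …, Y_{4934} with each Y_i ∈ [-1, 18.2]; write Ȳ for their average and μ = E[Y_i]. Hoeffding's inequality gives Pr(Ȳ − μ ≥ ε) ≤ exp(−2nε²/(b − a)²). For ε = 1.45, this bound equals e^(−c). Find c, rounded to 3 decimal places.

c = 2nε²/(b − a)² = 2·4934·1.45² / 19.2² = 56.2811.

56.281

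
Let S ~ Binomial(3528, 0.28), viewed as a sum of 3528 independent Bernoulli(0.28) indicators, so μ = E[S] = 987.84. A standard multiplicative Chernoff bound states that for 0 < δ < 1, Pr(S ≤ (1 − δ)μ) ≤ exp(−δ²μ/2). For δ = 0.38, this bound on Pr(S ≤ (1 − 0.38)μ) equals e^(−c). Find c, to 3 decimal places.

c = δ²μ/2 = 0.38²·987.84/2 = 71.3220.

71.322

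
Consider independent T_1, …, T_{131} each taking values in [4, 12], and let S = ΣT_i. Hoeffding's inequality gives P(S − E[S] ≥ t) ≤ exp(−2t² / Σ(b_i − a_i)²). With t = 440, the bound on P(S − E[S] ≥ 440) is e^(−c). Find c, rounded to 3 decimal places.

Σ(b_i − a_i)² = 131·(8)² = 8384.
c = 2t²/8384 = 2·440²/8384 = 46.1832.

46.183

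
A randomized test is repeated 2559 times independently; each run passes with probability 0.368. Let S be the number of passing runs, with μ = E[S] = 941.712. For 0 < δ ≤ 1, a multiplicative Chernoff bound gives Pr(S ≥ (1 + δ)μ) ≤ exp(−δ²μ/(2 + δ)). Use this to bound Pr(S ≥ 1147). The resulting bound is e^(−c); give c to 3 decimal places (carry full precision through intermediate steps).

20.177

Write 1147 = (1 + δ)μ, so δ = 1147/941.712 − 1 = 0.2179945…
Then the exponent is δ²μ/(2 + δ) = (1147 − μ)² / (μ·(2 + δ)) = 20.176627.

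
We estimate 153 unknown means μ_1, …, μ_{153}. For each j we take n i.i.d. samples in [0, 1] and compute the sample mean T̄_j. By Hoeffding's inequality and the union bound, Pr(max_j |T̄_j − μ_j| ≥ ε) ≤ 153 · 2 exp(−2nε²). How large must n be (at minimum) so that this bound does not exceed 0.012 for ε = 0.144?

245

Need 2·153·exp(−2nε²) ≤ 0.012, i.e. exp(−2nε²) ≤ 0.012/306.
So 2nε² ≥ ln(306/0.012) = 10.146434.
Hence n ≥ 10.146434/(2·0.144²) = 244.657.
The smallest integer n is 245.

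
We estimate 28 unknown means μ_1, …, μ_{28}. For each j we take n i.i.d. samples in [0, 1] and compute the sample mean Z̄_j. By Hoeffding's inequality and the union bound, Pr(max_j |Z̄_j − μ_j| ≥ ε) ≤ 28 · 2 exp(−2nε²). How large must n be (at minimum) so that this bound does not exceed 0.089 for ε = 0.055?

Need 2·28·exp(−2nε²) ≤ 0.089, i.e. exp(−2nε²) ≤ 0.089/56.
So 2nε² ≥ ln(56/0.089) = 6.444471.
Hence n ≥ 6.444471/(2·0.055²) = 1065.202.
The smallest integer n is 1066.

1066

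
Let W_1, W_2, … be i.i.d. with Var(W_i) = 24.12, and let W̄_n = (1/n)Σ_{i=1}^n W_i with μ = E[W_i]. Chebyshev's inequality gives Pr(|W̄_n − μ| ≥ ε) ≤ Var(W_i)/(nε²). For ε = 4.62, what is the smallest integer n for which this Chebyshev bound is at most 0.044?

Require 24.12/(n·4.62²) ≤ 0.044, i.e. n ≥ 24.12/(0.044·4.62²) = 25.683.
The smallest integer n is 26.

26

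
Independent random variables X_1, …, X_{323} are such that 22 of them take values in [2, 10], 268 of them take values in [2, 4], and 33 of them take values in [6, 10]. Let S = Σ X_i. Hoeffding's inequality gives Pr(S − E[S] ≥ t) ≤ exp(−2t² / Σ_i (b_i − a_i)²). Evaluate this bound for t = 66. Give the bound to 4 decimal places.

0.0552

Σ(b_i − a_i)² = 22·8² + 268·2² + 33·4² = 3008.
Exponent = 2·66² / 3008 = 2.89628.
Bound = exp(−2.89628) = 0.05523.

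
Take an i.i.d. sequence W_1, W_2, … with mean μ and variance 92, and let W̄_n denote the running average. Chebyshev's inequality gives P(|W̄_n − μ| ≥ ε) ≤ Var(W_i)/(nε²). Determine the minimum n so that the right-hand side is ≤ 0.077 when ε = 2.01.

Require 92/(n·2.01²) ≤ 0.077, i.e. n ≥ 92/(0.077·2.01²) = 295.737.
The smallest integer n is 296.

296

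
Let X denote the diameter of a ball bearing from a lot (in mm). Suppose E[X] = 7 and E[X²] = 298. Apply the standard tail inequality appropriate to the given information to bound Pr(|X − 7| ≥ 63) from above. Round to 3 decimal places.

The first two moments determine the variance, so Chebyshev's inequality is the sharpest standard bound available.
Var(X) = E[X²] − (E[X])² = 298 − 49 = 249.
Chebyshev's inequality: Pr(|X − μ| ≥ t) ≤ Var(X)/t² = 249/3969 = 0.0627.

0.063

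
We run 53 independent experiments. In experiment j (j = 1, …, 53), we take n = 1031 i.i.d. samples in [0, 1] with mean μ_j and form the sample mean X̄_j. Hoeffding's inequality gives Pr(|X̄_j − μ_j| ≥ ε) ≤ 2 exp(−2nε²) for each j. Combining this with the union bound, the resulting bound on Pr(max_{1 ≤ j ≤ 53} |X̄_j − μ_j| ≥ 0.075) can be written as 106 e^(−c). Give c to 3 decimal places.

11.599

Union bound over the 53 events: Pr(max_{1 ≤ j ≤ 53} |X̄_j − μ_j| ≥ 0.075) ≤ 53·2·exp(−2nε²) = 106 exp(−2·1031·0.075²).
So c = 2·1031·0.075² = 11.5988.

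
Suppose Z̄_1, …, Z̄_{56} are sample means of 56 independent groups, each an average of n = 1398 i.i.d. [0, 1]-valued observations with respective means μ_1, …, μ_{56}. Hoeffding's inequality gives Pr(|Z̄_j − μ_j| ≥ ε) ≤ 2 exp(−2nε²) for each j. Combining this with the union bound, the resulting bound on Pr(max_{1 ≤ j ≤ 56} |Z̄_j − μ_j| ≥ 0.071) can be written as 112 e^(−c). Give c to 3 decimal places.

Union bound over the 56 events: Pr(max_{1 ≤ j ≤ 56} |Z̄_j − μ_j| ≥ 0.071) ≤ 56·2·exp(−2nε²) = 112 exp(−2·1398·0.071²).
So c = 2·1398·0.071² = 14.0946.

14.095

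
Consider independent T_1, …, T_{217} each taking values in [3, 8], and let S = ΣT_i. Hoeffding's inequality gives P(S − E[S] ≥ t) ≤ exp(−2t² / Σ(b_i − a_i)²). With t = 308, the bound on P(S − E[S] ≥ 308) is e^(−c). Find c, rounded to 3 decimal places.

34.973

Σ(b_i − a_i)² = 217·(5)² = 5425.
c = 2t²/5425 = 2·308²/5425 = 34.9729.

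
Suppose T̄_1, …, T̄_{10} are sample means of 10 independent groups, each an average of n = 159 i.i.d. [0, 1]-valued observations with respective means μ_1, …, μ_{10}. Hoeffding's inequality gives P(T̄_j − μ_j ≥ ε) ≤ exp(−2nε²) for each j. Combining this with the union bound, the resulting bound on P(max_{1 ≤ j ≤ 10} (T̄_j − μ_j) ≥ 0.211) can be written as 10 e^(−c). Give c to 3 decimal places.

14.158

Union bound over the 10 events: P(max_{1 ≤ j ≤ 10} (T̄_j − μ_j) ≥ 0.211) ≤ 10·exp(−2nε²) = 10 exp(−2·159·0.211²).
So c = 2·159·0.211² = 14.1577.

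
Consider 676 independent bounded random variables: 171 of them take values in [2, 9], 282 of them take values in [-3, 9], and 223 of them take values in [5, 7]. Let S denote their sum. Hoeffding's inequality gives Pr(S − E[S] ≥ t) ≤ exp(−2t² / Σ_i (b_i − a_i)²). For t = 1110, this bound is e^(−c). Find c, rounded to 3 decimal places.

Σ(b_i − a_i)² = 171·7² + 282·12² + 223·2² = 49879.
c = 2t² / 49879 = 2·1110² / 49879 = 49.4036.

49.404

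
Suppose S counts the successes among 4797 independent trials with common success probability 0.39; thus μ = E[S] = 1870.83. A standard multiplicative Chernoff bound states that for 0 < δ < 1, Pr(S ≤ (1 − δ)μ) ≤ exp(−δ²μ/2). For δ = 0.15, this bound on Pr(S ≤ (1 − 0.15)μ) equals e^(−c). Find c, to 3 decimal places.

c = δ²μ/2 = 0.15²·1870.83/2 = 21.0468.

21.047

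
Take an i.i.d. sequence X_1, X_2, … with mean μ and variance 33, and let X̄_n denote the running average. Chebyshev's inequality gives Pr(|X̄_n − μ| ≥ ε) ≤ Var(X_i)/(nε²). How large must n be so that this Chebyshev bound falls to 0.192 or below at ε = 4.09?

11

Require 33/(n·4.09²) ≤ 0.192, i.e. n ≥ 33/(0.192·4.09²) = 10.275.
The smallest integer n is 11.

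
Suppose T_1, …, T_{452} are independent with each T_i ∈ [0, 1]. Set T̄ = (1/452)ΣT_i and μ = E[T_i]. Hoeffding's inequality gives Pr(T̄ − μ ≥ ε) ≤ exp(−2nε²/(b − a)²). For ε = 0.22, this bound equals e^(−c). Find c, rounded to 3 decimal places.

c = 2nε²/(b − a)² = 2·452·0.22² / 1² = 43.7536.

43.754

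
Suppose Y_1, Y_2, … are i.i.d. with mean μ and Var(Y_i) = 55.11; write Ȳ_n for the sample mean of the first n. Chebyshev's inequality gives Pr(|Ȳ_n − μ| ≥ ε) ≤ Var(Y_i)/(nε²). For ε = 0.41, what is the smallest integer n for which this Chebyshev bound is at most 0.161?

2037

Require 55.11/(n·0.41²) ≤ 0.161, i.e. n ≥ 55.11/(0.161·0.41²) = 2036.277.
The smallest integer n is 2037.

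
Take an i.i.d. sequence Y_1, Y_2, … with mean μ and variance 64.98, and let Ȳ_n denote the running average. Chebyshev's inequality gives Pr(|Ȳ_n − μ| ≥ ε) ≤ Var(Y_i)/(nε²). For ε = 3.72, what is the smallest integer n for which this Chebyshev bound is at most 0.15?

Require 64.98/(n·3.72²) ≤ 0.15, i.e. n ≥ 64.98/(0.15·3.72²) = 31.304.
The smallest integer n is 32.

32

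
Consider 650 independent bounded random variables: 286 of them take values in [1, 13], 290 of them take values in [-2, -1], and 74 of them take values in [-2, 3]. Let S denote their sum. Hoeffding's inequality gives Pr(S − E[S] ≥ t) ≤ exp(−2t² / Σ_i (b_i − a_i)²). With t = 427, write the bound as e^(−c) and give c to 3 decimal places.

8.417

Σ(b_i − a_i)² = 286·12² + 290·1² + 74·5² = 43324.
c = 2t² / 43324 = 2·427² / 43324 = 8.4170.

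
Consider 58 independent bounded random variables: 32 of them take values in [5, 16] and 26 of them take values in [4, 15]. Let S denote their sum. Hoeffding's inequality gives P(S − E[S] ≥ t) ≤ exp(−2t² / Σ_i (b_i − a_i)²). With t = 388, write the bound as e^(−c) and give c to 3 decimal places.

42.902

Σ(b_i − a_i)² = 32·11² + 26·11² = 7018.
c = 2t² / 7018 = 2·388² / 7018 = 42.9023.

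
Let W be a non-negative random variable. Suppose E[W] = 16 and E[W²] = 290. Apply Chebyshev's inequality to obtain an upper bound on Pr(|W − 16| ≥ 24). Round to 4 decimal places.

Var(W) = E[W²] − (E[W])² = 290 − 256 = 34.
Chebyshev's inequality: Pr(|W − μ| ≥ t) ≤ Var(W)/t² = 34/576 = 0.0590.

0.0590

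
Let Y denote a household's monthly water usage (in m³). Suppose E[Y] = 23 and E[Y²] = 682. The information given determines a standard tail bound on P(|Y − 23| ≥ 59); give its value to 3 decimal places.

The first two moments determine the variance, so Chebyshev's inequality is the sharpest standard bound available.
Var(Y) = E[Y²] − (E[Y])² = 682 − 529 = 153.
Chebyshev's inequality: P(|Y − μ| ≥ t) ≤ Var(Y)/t² = 153/3481 = 0.0440.

0.044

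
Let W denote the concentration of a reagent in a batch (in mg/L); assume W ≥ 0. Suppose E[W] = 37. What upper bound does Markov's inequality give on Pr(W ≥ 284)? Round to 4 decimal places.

Markov's inequality: for a non-negative random variable, Pr(W ≥ a) ≤ E[W]/a.
Here E[W] = 37 and a = 284, so the bound is 37/284 = 0.1303.

0.1303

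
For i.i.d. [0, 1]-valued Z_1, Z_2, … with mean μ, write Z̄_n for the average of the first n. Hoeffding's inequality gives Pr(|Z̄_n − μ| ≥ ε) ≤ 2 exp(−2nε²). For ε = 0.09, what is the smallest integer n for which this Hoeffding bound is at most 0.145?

162

Require 2·exp(−2nε²) ≤ 0.145, i.e. 2nε² ≥ ln(2/0.145) = 2.624169.
So n ≥ 2.624169 / (2·0.09²) = 161.986.
The smallest integer n is 162.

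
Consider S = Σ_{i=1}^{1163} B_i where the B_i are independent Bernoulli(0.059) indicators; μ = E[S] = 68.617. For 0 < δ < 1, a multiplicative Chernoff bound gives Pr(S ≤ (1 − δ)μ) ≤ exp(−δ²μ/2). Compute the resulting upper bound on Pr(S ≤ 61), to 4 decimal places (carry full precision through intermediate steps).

0.6552

Write 61 = (1 − δ)μ, so δ = 1 − 61/68.617 = 0.1110075…
Then the exponent is δ²μ/2 = (μ − 61)²/(2μ) = 0.422772.
Bound = exp(−0.422772) = 0.65523.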